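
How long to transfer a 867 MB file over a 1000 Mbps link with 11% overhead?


Effective throughput = 1000 * (1 - 11/100) = 890 Mbps
File size in Mb = 867 * 8 = 6936 Mb
Time = 6936 / 890
Time = 7.7933 seconds


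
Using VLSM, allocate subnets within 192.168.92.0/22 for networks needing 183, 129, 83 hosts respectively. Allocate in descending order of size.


183 hosts -> /24 (254 usable): 192.168.92.0/24
129 hosts -> /24 (254 usable): 192.168.93.0/24
83 hosts -> /25 (126 usable): 192.168.94.0/25
Allocation: 192.168.92.0/24 (183 hosts, 254 usable); 192.168.93.0/24 (129 hosts, 254 usable); 192.168.94.0/25 (83 hosts, 126 usable)


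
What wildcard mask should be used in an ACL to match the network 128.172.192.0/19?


Subnet mask: 255.255.224.0
Wildcard = 255.255.255.255 - subnet mask
255 - 255 = 0
255 - 255 = 0
255 - 224 = 31
255 - 0 = 255
Wildcard: 0.0.31.255


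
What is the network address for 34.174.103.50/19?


IP:   00100010.10101110.01100111.00110010
Mask: 11111111.11111111.11100000.00000000
AND operation:
Net:  00100010.10101110.01100000.00000000
Network: 34.174.96.0/19


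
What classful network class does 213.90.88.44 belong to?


First octet: 213
Binary: 11010101
110xxxxx -> Class C (192-223)
Class C, default mask 255.255.255.0 (/24)


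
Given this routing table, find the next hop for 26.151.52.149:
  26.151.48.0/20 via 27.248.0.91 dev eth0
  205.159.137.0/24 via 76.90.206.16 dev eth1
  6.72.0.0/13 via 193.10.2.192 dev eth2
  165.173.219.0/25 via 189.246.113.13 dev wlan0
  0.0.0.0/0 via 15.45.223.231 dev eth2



Longest prefix match for 26.151.52.149:
  /20 26.151.48.0: MATCH
  /24 205.159.137.0: no
  /13 6.72.0.0: no
  /25 165.173.219.0: no
  /0 0.0.0.0: MATCH
Selected: next-hop 27.248.0.91 via eth0 (matched /20)


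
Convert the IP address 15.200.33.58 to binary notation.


15 = 00001111
200 = 11001000
33 = 00100001
58 = 00111010
Binary: 00001111.11001000.00100001.00111010


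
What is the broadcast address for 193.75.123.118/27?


Network: 193.75.123.96/27
Host bits = 5
Set all host bits to 1:
Broadcast: 193.75.123.127


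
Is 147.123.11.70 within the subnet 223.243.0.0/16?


Subnet network: 223.243.0.0
Test IP AND mask: 147.123.0.0
No, 147.123.11.70 is not in 223.243.0.0/16


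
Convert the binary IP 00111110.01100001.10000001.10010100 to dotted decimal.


00111110 = 62
01100001 = 97
10000001 = 129
10010100 = 148
IP: 62.97.129.148


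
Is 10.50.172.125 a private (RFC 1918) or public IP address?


RFC 1918 private ranges:
  10.0.0.0/8 (10.0.0.0 - 10.255.255.255)
  172.16.0.0/12 (172.16.0.0 - 172.31.255.255)
  192.168.0.0/16 (192.168.0.0 - 192.168.255.255)
Private (in 10.0.0.0/8)


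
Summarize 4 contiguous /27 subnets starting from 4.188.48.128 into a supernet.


Original prefix: /27
Number of subnets: 4 = 2^2
New prefix = 27 - 2 = 25
Supernet: 4.188.48.128/25


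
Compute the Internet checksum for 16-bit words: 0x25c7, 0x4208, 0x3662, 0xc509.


Sum all words (with carry folding):
+ 0x25c7 = 0x25c7
+ 0x4208 = 0x67cf
+ 0x3662 = 0x9e31
+ 0xc509 = 0x633b
One's complement: ~0x633b
Checksum = 0x9cc4


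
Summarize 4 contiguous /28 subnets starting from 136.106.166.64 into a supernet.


Original prefix: /28
Number of subnets: 4 = 2^2
New prefix = 28 - 2 = 26
Supernet: 136.106.166.64/26


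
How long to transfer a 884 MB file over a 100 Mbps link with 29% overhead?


Effective throughput = 100 * (1 - 29/100) = 71 Mbps
File size in Mb = 884 * 8 = 7072 Mb
Time = 7072 / 71
Time = 99.6056 seconds


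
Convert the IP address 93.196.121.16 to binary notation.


93 = 01011101
196 = 11000100
121 = 01111001
16 = 00010000
Binary: 01011101.11000100.01111001.00010000


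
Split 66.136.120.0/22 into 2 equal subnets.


New prefix = 22 + 1 = 23
Each subnet has 512 addresses
  66.136.120.0/23
  66.136.122.0/23
Subnets: 66.136.120.0/23, 66.136.122.0/23


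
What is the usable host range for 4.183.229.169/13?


Network: 4.176.0.0
Broadcast: 4.183.255.255
First usable = network + 1
Last usable = broadcast - 1
Range: 4.176.0.1 to 4.183.255.254


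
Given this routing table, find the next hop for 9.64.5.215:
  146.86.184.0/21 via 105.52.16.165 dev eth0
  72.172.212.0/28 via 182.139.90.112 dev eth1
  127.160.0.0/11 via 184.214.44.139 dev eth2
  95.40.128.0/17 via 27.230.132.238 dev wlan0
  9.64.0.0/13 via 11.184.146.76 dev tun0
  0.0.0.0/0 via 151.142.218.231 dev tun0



Longest prefix match for 9.64.5.215:
  /21 146.86.184.0: no
  /28 72.172.212.0: no
  /11 127.160.0.0: no
  /17 95.40.128.0: no
  /13 9.64.0.0: MATCH
  /0 0.0.0.0: MATCH
Selected: next-hop 11.184.146.76 via tun0 (matched /13)


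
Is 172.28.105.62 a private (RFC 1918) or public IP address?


RFC 1918 private ranges:
  10.0.0.0/8 (10.0.0.0 - 10.255.255.255)
  172.16.0.0/12 (172.16.0.0 - 172.31.255.255)
  192.168.0.0/16 (192.168.0.0 - 192.168.255.255)
Private (in 172.16.0.0/12)


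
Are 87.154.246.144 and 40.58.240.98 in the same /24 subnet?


Mask: 255.255.255.0
87.154.246.144 AND mask = 87.154.246.0
40.58.240.98 AND mask = 40.58.240.0
No, different subnets (87.154.246.0 vs 40.58.240.0)


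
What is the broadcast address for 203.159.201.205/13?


Network: 203.152.0.0/13
Host bits = 19
Set all host bits to 1:
Broadcast: 203.159.255.255


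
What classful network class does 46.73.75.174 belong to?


First octet: 46
Binary: 00101110
0xxxxxxx -> Class A (1-126)
Class A, default mask 255.0.0.0 (/8)


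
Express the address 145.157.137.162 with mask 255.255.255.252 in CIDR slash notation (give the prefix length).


Binary: 11111111.11111111.11111111.11111100
Count leading 1s
Prefix: /30


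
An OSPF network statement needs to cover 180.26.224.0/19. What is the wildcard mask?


Subnet mask: 255.255.224.0
Wildcard = 255.255.255.255 - subnet mask
255 - 255 = 0
255 - 255 = 0
255 - 224 = 31
255 - 0 = 255
Wildcard: 0.0.31.255


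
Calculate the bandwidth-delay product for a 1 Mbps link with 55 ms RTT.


BDP = bandwidth * RTT
= 1 Mbps * 55 ms
= 1 * 1e6 * 55 / 1000 bits
= 55000 bits
= 6875 bytes
= 6.7139 KB
BDP = 55000 bits (6875 bytes)


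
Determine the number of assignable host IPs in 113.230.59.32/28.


Host bits = 32 - 28 = 4
Total addresses = 2^4 = 16
Usable = total - 2 (network and broadcast)
Usable hosts: 14


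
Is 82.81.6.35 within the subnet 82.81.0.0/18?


Subnet network: 82.81.0.0
Test IP AND mask: 82.81.0.0
Yes, 82.81.6.35 is in 82.81.0.0/18


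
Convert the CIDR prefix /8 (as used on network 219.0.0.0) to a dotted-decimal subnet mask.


/8 means 8 network bits, 24 host bits
Binary: 11111111000000000000000000000000
Mask: 255.0.0.0


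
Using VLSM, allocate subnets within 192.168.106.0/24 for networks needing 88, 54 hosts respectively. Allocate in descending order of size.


88 hosts -> /25 (126 usable): 192.168.106.0/25
54 hosts -> /26 (62 usable): 192.168.106.128/26
Allocation: 192.168.106.0/25 (88 hosts, 126 usable); 192.168.106.128/26 (54 hosts, 62 usable)


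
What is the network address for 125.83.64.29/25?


IP:   01111101.01010011.01000000.00011101
Mask: 11111111.11111111.11111111.10000000
AND operation:
Net:  01111101.01010011.01000000.00000000
Network: 125.83.64.0/25


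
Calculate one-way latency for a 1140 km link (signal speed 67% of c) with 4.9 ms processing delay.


Speed = 0.67 * 3e5 km/s = 201000 km/s
Propagation delay = 1140 / 201000 = 0.0057 s = 5.6716 ms
Processing delay = 4.9 ms
Total one-way latency = 10.5716 ms


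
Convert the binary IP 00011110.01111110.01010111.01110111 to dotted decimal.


00011110 = 30
01111110 = 126
01010111 = 87
01110111 = 119
IP: 30.126.87.119


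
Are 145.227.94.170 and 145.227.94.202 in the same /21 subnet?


Mask: 255.255.248.0
145.227.94.170 AND mask = 145.227.88.0
145.227.94.202 AND mask = 145.227.88.0
Yes, same subnet (145.227.88.0)


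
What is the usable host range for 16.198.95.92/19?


Network: 16.198.64.0
Broadcast: 16.198.95.255
First usable = network + 1
Last usable = broadcast - 1
Range: 16.198.64.1 to 16.198.95.254


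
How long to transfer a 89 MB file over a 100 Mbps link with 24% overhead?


Effective throughput = 100 * (1 - 24/100) = 76 Mbps
File size in Mb = 89 * 8 = 712 Mb
Time = 712 / 76
Time = 9.3684 seconds


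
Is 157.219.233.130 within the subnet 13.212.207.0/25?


Subnet network: 13.212.207.0
Test IP AND mask: 157.219.233.128
No, 157.219.233.130 is not in 13.212.207.0/25


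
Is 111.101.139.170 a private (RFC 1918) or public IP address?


RFC 1918 private ranges:
  10.0.0.0/8 (10.0.0.0 - 10.255.255.255)
  172.16.0.0/12 (172.16.0.0 - 172.31.255.255)
  192.168.0.0/16 (192.168.0.0 - 192.168.255.255)
Public (not in any RFC 1918 range)


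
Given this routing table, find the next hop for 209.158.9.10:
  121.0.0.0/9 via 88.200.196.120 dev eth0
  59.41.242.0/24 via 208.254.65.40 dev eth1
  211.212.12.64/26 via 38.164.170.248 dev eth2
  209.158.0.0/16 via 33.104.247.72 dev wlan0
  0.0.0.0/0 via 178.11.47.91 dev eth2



Longest prefix match for 209.158.9.10:
  /9 121.0.0.0: no
  /24 59.41.242.0: no
  /26 211.212.12.64: no
  /16 209.158.0.0: MATCH
  /0 0.0.0.0: MATCH
Selected: next-hop 33.104.247.72 via wlan0 (matched /16)


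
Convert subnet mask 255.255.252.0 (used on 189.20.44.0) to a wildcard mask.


Subnet mask: 255.255.252.0
Wildcard = 255.255.255.255 - subnet mask
255 - 255 = 0
255 - 255 = 0
255 - 252 = 3
255 - 0 = 255
Wildcard: 0.0.3.255


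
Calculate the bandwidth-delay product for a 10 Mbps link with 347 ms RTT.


BDP = bandwidth * RTT
= 10 Mbps * 347 ms
= 10 * 1e6 * 347 / 1000 bits
= 3470000 bits
= 433750 bytes
= 423.584 KB
BDP = 3470000 bits (433750 bytes)


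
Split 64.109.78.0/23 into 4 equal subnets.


New prefix = 23 + 2 = 25
Each subnet has 128 addresses
  64.109.78.0/25
  64.109.78.128/25
  64.109.79.0/25
  64.109.79.128/25
Subnets: 64.109.78.0/25, 64.109.78.128/25, 64.109.79.0/25, 64.109.79.128/25


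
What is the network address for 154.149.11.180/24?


IP:   10011010.10010101.00001011.10110100
Mask: 11111111.11111111.11111111.00000000
AND operation:
Net:  10011010.10010101.00001011.00000000
Network: 154.149.11.0/24


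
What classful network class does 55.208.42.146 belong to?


First octet: 55
Binary: 00110111
0xxxxxxx -> Class A (1-126)
Class A, default mask 255.0.0.0 (/8)


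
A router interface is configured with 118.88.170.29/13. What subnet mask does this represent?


/13 means 13 network bits, 19 host bits
Binary: 11111111111110000000000000000000
Mask: 255.248.0.0


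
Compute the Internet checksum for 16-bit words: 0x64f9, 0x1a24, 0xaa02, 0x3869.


Sum all words (with carry folding):
+ 0x64f9 = 0x64f9
+ 0x1a24 = 0x7f1d
+ 0xaa02 = 0x2920
+ 0x3869 = 0x6189
One's complement: ~0x6189
Checksum = 0x9e76


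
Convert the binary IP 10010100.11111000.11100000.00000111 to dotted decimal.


10010100 = 148
11111000 = 248
11100000 = 224
00000111 = 7
IP: 148.248.224.7


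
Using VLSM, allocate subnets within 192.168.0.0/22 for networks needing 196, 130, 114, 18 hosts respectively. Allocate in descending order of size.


196 hosts -> /24 (254 usable): 192.168.0.0/24
130 hosts -> /24 (254 usable): 192.168.1.0/24
114 hosts -> /25 (126 usable): 192.168.2.0/25
18 hosts -> /27 (30 usable): 192.168.2.128/27
Allocation: 192.168.0.0/24 (196 hosts, 254 usable); 192.168.1.0/24 (130 hosts, 254 usable); 192.168.2.0/25 (114 hosts, 126 usable); 192.168.2.128/27 (18 hosts, 30 usable)


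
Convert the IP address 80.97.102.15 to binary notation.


80 = 01010000
97 = 01100001
102 = 01100110
15 = 00001111
Binary: 01010000.01100001.01100110.00001111


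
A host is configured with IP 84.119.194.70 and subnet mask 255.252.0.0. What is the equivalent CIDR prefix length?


Binary: 11111111.11111100.00000000.00000000
Count leading 1s
Prefix: /14


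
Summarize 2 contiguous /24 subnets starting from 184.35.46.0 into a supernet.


Original prefix: /24
Number of subnets: 2 = 2^1
New prefix = 24 - 1 = 23
Supernet: 184.35.46.0/23


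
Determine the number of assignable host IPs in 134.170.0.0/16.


Host bits = 32 - 16 = 16
Total addresses = 2^16 = 65536
Usable = total - 2 (network and broadcast)
Usable hosts: 65534


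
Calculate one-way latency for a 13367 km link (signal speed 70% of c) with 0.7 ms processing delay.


Speed = 0.7 * 3e5 km/s = 210000 km/s
Propagation delay = 13367 / 210000 = 0.0637 s = 63.6524 ms
Processing delay = 0.7 ms
Total one-way latency = 64.3524 ms


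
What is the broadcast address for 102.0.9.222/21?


Network: 102.0.8.0/21
Host bits = 11
Set all host bits to 1:
Broadcast: 102.0.15.255


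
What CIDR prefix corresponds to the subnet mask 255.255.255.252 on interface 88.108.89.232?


Binary: 11111111.11111111.11111111.11111100
Count leading 1s
Prefix: /30


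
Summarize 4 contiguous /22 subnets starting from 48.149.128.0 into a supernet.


Original prefix: /22
Number of subnets: 4 = 2^2
New prefix = 22 - 2 = 20
Supernet: 48.149.128.0/20


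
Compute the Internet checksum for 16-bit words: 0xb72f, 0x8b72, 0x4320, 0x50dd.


Sum all words (with carry folding):
+ 0xb72f = 0xb72f
+ 0x8b72 = 0x42a2
+ 0x4320 = 0x85c2
+ 0x50dd = 0xd69f
One's complement: ~0xd69f
Checksum = 0x2960


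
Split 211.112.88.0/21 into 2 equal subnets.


New prefix = 21 + 1 = 22
Each subnet has 1024 addresses
  211.112.88.0/22
  211.112.92.0/22
Subnets: 211.112.88.0/22, 211.112.92.0/22


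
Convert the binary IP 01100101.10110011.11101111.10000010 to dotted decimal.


01100101 = 101
10110011 = 179
11101111 = 239
10000010 = 130
IP: 101.179.239.130


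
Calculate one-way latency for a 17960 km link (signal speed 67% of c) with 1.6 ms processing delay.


Speed = 0.67 * 3e5 km/s = 201000 km/s
Propagation delay = 17960 / 201000 = 0.0894 s = 89.3532 ms
Processing delay = 1.6 ms
Total one-way latency = 90.9532 ms


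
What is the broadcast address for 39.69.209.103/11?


Network: 39.64.0.0/11
Host bits = 21
Set all host bits to 1:
Broadcast: 39.95.255.255


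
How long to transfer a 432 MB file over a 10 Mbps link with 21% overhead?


Effective throughput = 10 * (1 - 21/100) = 7.9 Mbps
File size in Mb = 432 * 8 = 3456 Mb
Time = 3456 / 7.9
Time = 437.4684 seconds


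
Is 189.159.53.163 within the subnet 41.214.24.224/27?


Subnet network: 41.214.24.224
Test IP AND mask: 189.159.53.160
No, 189.159.53.163 is not in 41.214.24.224/27


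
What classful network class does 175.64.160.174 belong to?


First octet: 175
Binary: 10101111
10xxxxxx -> Class B (128-191)
Class B, default mask 255.255.0.0 (/16)


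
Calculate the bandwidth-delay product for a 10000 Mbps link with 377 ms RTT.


BDP = bandwidth * RTT
= 10000 Mbps * 377 ms
= 10000 * 1e6 * 377 / 1000 bits
= 3770000000 bits
= 471250000 bytes
= 460205.0781 KB
BDP = 3770000000 bits (471250000 bytes)


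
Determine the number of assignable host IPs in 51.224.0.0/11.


Host bits = 32 - 11 = 21
Total addresses = 2^21 = 2097152
Usable = total - 2 (network and broadcast)
Usable hosts: 2097150


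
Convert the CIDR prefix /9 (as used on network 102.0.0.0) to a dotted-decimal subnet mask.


/9 means 9 network bits, 23 host bits
Binary: 11111111100000000000000000000000
Mask: 255.128.0.0


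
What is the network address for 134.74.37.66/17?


IP:   10000110.01001010.00100101.01000010
Mask: 11111111.11111111.10000000.00000000
AND operation:
Net:  10000110.01001010.00000000.00000000
Network: 134.74.0.0/17


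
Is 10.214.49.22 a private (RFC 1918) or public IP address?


RFC 1918 private ranges:
  10.0.0.0/8 (10.0.0.0 - 10.255.255.255)
  172.16.0.0/12 (172.16.0.0 - 172.31.255.255)
  192.168.0.0/16 (192.168.0.0 - 192.168.255.255)
Private (in 10.0.0.0/8)


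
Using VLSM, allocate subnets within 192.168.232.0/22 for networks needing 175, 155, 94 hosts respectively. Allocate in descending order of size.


175 hosts -> /24 (254 usable): 192.168.232.0/24
155 hosts -> /24 (254 usable): 192.168.233.0/24
94 hosts -> /25 (126 usable): 192.168.234.0/25
Allocation: 192.168.232.0/24 (175 hosts, 254 usable); 192.168.233.0/24 (155 hosts, 254 usable); 192.168.234.0/25 (94 hosts, 126 usable)


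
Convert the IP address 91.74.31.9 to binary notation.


91 = 01011011
74 = 01001010
31 = 00011111
9 = 00001001
Binary: 01011011.01001010.00011111.00001001


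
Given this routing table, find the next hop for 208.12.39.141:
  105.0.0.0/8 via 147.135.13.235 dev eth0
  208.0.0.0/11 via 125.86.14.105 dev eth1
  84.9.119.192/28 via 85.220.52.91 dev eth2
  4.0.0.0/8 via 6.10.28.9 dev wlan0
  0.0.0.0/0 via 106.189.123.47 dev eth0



Longest prefix match for 208.12.39.141:
  /8 105.0.0.0: no
  /11 208.0.0.0: MATCH
  /28 84.9.119.192: no
  /8 4.0.0.0: no
  /0 0.0.0.0: MATCH
Selected: next-hop 125.86.14.105 via eth1 (matched /11)


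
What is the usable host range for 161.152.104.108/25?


Network: 161.152.104.0
Broadcast: 161.152.104.127
First usable = network + 1
Last usable = broadcast - 1
Range: 161.152.104.1 to 161.152.104.126


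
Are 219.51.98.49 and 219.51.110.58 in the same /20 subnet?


Mask: 255.255.240.0
219.51.98.49 AND mask = 219.51.96.0
219.51.110.58 AND mask = 219.51.96.0
Yes, same subnet (219.51.96.0)


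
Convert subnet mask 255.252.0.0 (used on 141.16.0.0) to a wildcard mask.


Subnet mask: 255.252.0.0
Wildcard = 255.255.255.255 - subnet mask
255 - 255 = 0
255 - 252 = 3
255 - 0 = 255
255 - 0 = 255
Wildcard: 0.3.255.255


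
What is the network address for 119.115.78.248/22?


IP:   01110111.01110011.01001110.11111000
Mask: 11111111.11111111.11111100.00000000
AND operation:
Net:  01110111.01110011.01001100.00000000
Network: 119.115.76.0/22


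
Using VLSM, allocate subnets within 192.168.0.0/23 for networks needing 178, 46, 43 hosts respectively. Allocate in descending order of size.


178 hosts -> /24 (254 usable): 192.168.0.0/24
46 hosts -> /26 (62 usable): 192.168.1.0/26
43 hosts -> /26 (62 usable): 192.168.1.64/26
Allocation: 192.168.0.0/24 (178 hosts, 254 usable); 192.168.1.0/26 (46 hosts, 62 usable); 192.168.1.64/26 (43 hosts, 62 usable)


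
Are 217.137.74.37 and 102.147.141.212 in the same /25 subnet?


Mask: 255.255.255.128
217.137.74.37 AND mask = 217.137.74.0
102.147.141.212 AND mask = 102.147.141.128
No, different subnets (217.137.74.0 vs 102.147.141.128)


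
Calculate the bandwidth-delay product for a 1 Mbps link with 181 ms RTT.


BDP = bandwidth * RTT
= 1 Mbps * 181 ms
= 1 * 1e6 * 181 / 1000 bits
= 181000 bits
= 22625 bytes
= 22.0947 KB
BDP = 181000 bits (22625 bytes)


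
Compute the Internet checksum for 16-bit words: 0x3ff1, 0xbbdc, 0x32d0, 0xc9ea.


Sum all words (with carry folding):
+ 0x3ff1 = 0x3ff1
+ 0xbbdc = 0xfbcd
+ 0x32d0 = 0x2e9e
+ 0xc9ea = 0xf888
One's complement: ~0xf888
Checksum = 0x0777


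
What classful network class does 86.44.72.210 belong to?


First octet: 86
Binary: 01010110
0xxxxxxx -> Class A (1-126)
Class A, default mask 255.0.0.0 (/8)


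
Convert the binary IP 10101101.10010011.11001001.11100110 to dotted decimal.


10101101 = 173
10010011 = 147
11001001 = 201
11100110 = 230
IP: 173.147.201.230


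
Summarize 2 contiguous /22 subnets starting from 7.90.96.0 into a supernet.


Original prefix: /22
Number of subnets: 2 = 2^1
New prefix = 22 - 1 = 21
Supernet: 7.90.96.0/21


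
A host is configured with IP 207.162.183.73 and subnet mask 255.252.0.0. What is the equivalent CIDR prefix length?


Binary: 11111111.11111100.00000000.00000000
Count leading 1s
Prefix: /14


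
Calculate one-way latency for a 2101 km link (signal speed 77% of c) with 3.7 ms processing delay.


Speed = 0.77 * 3e5 km/s = 231000 km/s
Propagation delay = 2101 / 231000 = 0.0091 s = 9.0952 ms
Processing delay = 3.7 ms
Total one-way latency = 12.7952 ms


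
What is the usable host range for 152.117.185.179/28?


Network: 152.117.185.176
Broadcast: 152.117.185.191
First usable = network + 1
Last usable = broadcast - 1
Range: 152.117.185.177 to 152.117.185.190


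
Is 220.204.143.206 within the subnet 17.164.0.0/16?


Subnet network: 17.164.0.0
Test IP AND mask: 220.204.0.0
No, 220.204.143.206 is not in 17.164.0.0/16


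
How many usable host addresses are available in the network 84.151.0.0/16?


Host bits = 32 - 16 = 16
Total addresses = 2^16 = 65536
Usable = total - 2 (network and broadcast)
Usable hosts: 65534


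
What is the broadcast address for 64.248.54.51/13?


Network: 64.248.0.0/13
Host bits = 19
Set all host bits to 1:
Broadcast: 64.255.255.255


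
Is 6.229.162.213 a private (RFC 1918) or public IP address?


RFC 1918 private ranges:
  10.0.0.0/8 (10.0.0.0 - 10.255.255.255)
  172.16.0.0/12 (172.16.0.0 - 172.31.255.255)
  192.168.0.0/16 (192.168.0.0 - 192.168.255.255)
Public (not in any RFC 1918 range)


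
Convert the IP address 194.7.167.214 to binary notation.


194 = 11000010
7 = 00000111
167 = 10100111
214 = 11010110
Binary: 11000010.00000111.10100111.11010110


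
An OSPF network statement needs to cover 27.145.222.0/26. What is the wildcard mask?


Subnet mask: 255.255.255.192
Wildcard = 255.255.255.255 - subnet mask
255 - 255 = 0
255 - 255 = 0
255 - 255 = 0
255 - 192 = 63
Wildcard: 0.0.0.63


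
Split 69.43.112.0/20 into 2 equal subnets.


New prefix = 20 + 1 = 21
Each subnet has 2048 addresses
  69.43.112.0/21
  69.43.120.0/21
Subnets: 69.43.112.0/21, 69.43.120.0/21


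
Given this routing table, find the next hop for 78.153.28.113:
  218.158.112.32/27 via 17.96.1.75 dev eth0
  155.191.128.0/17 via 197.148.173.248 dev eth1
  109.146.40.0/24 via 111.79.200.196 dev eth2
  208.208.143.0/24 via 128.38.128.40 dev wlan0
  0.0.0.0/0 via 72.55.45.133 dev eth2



Longest prefix match for 78.153.28.113:
  /27 218.158.112.32: no
  /17 155.191.128.0: no
  /24 109.146.40.0: no
  /24 208.208.143.0: no
  /0 0.0.0.0: MATCH
Selected: next-hop 72.55.45.133 via eth2 (matched /0)


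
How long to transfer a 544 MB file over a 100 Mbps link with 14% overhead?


Effective throughput = 100 * (1 - 14/100) = 86 Mbps
File size in Mb = 544 * 8 = 4352 Mb
Time = 4352 / 86
Time = 50.6047 seconds


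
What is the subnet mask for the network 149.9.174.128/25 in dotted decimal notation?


/25 means 25 network bits, 7 host bits
Binary: 11111111111111111111111110000000
Mask: 255.255.255.128


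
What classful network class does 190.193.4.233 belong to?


First octet: 190
Binary: 10111110
10xxxxxx -> Class B (128-191)
Class B, default mask 255.255.0.0 (/16)


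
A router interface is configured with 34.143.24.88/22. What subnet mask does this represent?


/22 means 22 network bits, 10 host bits
Binary: 11111111111111111111110000000000
Mask: 255.255.252.0


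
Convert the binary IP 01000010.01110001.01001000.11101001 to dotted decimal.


01000010 = 66
01110001 = 113
01001000 = 72
11101001 = 233
IP: 66.113.72.233


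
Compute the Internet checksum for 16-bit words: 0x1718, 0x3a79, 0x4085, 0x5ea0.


Sum all words (with carry folding):
+ 0x1718 = 0x1718
+ 0x3a79 = 0x5191
+ 0x4085 = 0x9216
+ 0x5ea0 = 0xf0b6
One's complement: ~0xf0b6
Checksum = 0x0f49


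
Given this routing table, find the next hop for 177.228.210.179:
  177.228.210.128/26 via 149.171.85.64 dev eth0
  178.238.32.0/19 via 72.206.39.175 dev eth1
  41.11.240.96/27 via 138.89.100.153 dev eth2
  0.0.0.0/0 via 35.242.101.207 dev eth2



Longest prefix match for 177.228.210.179:
  /26 177.228.210.128: MATCH
  /19 178.238.32.0: no
  /27 41.11.240.96: no
  /0 0.0.0.0: MATCH
Selected: next-hop 149.171.85.64 via eth0 (matched /26)


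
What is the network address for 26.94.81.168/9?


IP:   00011010.01011110.01010001.10101000
Mask: 11111111.10000000.00000000.00000000
AND operation:
Net:  00011010.00000000.00000000.00000000
Network: 26.0.0.0/9


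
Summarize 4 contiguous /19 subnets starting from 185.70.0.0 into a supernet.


Original prefix: /19
Number of subnets: 4 = 2^2
New prefix = 19 - 2 = 17
Supernet: 185.70.0.0/17


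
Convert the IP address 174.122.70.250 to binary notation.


174 = 10101110
122 = 01111010
70 = 01000110
250 = 11111010
Binary: 10101110.01111010.01000110.11111010


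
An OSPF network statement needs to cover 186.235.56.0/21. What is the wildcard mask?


Subnet mask: 255.255.248.0
Wildcard = 255.255.255.255 - subnet mask
255 - 255 = 0
255 - 255 = 0
255 - 248 = 7
255 - 0 = 255
Wildcard: 0.0.7.255


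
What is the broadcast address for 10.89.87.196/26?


Network: 10.89.87.192/26
Host bits = 6
Set all host bits to 1:
Broadcast: 10.89.87.255


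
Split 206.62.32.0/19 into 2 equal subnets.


New prefix = 19 + 1 = 20
Each subnet has 4096 addresses
  206.62.32.0/20
  206.62.48.0/20
Subnets: 206.62.32.0/20, 206.62.48.0/20


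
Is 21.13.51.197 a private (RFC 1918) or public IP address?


RFC 1918 private ranges:
  10.0.0.0/8 (10.0.0.0 - 10.255.255.255)
  172.16.0.0/12 (172.16.0.0 - 172.31.255.255)
  192.168.0.0/16 (192.168.0.0 - 192.168.255.255)
Public (not in any RFC 1918 range)


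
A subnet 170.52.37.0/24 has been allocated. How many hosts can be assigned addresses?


Host bits = 32 - 24 = 8
Total addresses = 2^8 = 256
Usable = total - 2 (network and broadcast)
Usable hosts: 254


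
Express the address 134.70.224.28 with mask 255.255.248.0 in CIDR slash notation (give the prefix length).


Binary: 11111111.11111111.11111000.00000000
Count leading 1s
Prefix: /21


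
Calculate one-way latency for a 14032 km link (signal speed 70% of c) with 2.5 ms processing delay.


Speed = 0.7 * 3e5 km/s = 210000 km/s
Propagation delay = 14032 / 210000 = 0.0668 s = 66.819 ms
Processing delay = 2.5 ms
Total one-way latency = 69.319 ms


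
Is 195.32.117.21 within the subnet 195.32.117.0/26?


Subnet network: 195.32.117.0
Test IP AND mask: 195.32.117.0
Yes, 195.32.117.21 is in 195.32.117.0/26


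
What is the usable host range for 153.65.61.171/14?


Network: 153.64.0.0
Broadcast: 153.67.255.255
First usable = network + 1
Last usable = broadcast - 1
Range: 153.64.0.1 to 153.67.255.254


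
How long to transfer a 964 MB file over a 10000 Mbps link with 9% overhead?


Effective throughput = 10000 * (1 - 9/100) = 9100 Mbps
File size in Mb = 964 * 8 = 7712 Mb
Time = 7712 / 9100
Time = 0.8475 seconds


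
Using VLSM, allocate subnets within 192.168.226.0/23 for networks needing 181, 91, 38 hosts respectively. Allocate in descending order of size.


181 hosts -> /24 (254 usable): 192.168.226.0/24
91 hosts -> /25 (126 usable): 192.168.227.0/25
38 hosts -> /26 (62 usable): 192.168.227.128/26
Allocation: 192.168.226.0/24 (181 hosts, 254 usable); 192.168.227.0/25 (91 hosts, 126 usable); 192.168.227.128/26 (38 hosts, 62 usable)


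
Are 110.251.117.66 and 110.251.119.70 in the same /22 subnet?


Mask: 255.255.252.0
110.251.117.66 AND mask = 110.251.116.0
110.251.119.70 AND mask = 110.251.116.0
Yes, same subnet (110.251.116.0)


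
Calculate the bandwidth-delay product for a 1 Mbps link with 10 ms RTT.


BDP = bandwidth * RTT
= 1 Mbps * 10 ms
= 1 * 1e6 * 10 / 1000 bits
= 10000 bits
= 1250 bytes
= 1.2207 KB
BDP = 10000 bits (1250 bytes)


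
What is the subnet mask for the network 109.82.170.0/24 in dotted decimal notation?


/24 means 24 network bits, 8 host bits
Binary: 11111111111111111111111100000000
Mask: 255.255.255.0


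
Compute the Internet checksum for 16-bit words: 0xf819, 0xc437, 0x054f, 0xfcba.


Sum all words (with carry folding):
+ 0xf819 = 0xf819
+ 0xc437 = 0xbc51
+ 0x054f = 0xc1a0
+ 0xfcba = 0xbe5b
One's complement: ~0xbe5b
Checksum = 0x41a4


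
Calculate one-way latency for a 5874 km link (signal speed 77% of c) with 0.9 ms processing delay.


Speed = 0.77 * 3e5 km/s = 231000 km/s
Propagation delay = 5874 / 231000 = 0.0254 s = 25.4286 ms
Processing delay = 0.9 ms
Total one-way latency = 26.3286 ms


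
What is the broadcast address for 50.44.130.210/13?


Network: 50.40.0.0/13
Host bits = 19
Set all host bits to 1:
Broadcast: 50.47.255.255


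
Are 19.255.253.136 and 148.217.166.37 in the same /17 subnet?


Mask: 255.255.128.0
19.255.253.136 AND mask = 19.255.128.0
148.217.166.37 AND mask = 148.217.128.0
No, different subnets (19.255.128.0 vs 148.217.128.0)


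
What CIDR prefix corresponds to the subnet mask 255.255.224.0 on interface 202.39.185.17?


Binary: 11111111.11111111.11100000.00000000
Count leading 1s
Prefix: /19


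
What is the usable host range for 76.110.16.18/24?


Network: 76.110.16.0
Broadcast: 76.110.16.255
First usable = network + 1
Last usable = broadcast - 1
Range: 76.110.16.1 to 76.110.16.254


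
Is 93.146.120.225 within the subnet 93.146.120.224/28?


Subnet network: 93.146.120.224
Test IP AND mask: 93.146.120.224
Yes, 93.146.120.225 is in 93.146.120.224/28


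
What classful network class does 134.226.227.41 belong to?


First octet: 134
Binary: 10000110
10xxxxxx -> Class B (128-191)
Class B, default mask 255.255.0.0 (/16)


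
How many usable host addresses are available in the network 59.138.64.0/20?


Host bits = 32 - 20 = 12
Total addresses = 2^12 = 4096
Usable = total - 2 (network and broadcast)
Usable hosts: 4094


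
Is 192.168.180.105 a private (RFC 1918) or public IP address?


RFC 1918 private ranges:
  10.0.0.0/8 (10.0.0.0 - 10.255.255.255)
  172.16.0.0/12 (172.16.0.0 - 172.31.255.255)
  192.168.0.0/16 (192.168.0.0 - 192.168.255.255)
Private (in 192.168.0.0/16)


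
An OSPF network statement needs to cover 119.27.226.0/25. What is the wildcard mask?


Subnet mask: 255.255.255.128
Wildcard = 255.255.255.255 - subnet mask
255 - 255 = 0
255 - 255 = 0
255 - 255 = 0
255 - 128 = 127
Wildcard: 0.0.0.127


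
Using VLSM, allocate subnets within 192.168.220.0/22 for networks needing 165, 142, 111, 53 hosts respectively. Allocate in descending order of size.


165 hosts -> /24 (254 usable): 192.168.220.0/24
142 hosts -> /24 (254 usable): 192.168.221.0/24
111 hosts -> /25 (126 usable): 192.168.222.0/25
53 hosts -> /26 (62 usable): 192.168.222.128/26
Allocation: 192.168.220.0/24 (165 hosts, 254 usable); 192.168.221.0/24 (142 hosts, 254 usable); 192.168.222.0/25 (111 hosts, 126 usable); 192.168.222.128/26 (53 hosts, 62 usable)


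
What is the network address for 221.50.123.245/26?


IP:   11011101.00110010.01111011.11110101
Mask: 11111111.11111111.11111111.11000000
AND operation:
Net:  11011101.00110010.01111011.11000000
Network: 221.50.123.192/26


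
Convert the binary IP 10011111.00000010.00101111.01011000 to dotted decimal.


10011111 = 159
00000010 = 2
00101111 = 47
01011000 = 88
IP: 159.2.47.88


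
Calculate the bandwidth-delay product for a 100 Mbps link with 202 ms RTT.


BDP = bandwidth * RTT
= 100 Mbps * 202 ms
= 100 * 1e6 * 202 / 1000 bits
= 20200000 bits
= 2525000 bytes
= 2465.8203 KB
BDP = 20200000 bits (2525000 bytes)


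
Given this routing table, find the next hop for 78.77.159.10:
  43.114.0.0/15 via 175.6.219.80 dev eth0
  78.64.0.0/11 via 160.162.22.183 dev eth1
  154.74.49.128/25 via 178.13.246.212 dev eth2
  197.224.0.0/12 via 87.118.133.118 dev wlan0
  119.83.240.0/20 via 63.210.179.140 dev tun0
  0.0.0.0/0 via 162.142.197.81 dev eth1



Longest prefix match for 78.77.159.10:
  /15 43.114.0.0: no
  /11 78.64.0.0: MATCH
  /25 154.74.49.128: no
  /12 197.224.0.0: no
  /20 119.83.240.0: no
  /0 0.0.0.0: MATCH
Selected: next-hop 160.162.22.183 via eth1 (matched /11)


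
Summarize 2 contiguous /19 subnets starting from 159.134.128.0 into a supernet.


Original prefix: /19
Number of subnets: 2 = 2^1
New prefix = 19 - 1 = 18
Supernet: 159.134.128.0/18


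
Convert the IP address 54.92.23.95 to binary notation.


54 = 00110110
92 = 01011100
23 = 00010111
95 = 01011111
Binary: 00110110.01011100.00010111.01011111


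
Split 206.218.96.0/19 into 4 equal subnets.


New prefix = 19 + 2 = 21
Each subnet has 2048 addresses
  206.218.96.0/21
  206.218.104.0/21
  206.218.112.0/21
  206.218.120.0/21
Subnets: 206.218.96.0/21, 206.218.104.0/21, 206.218.112.0/21, 206.218.120.0/21


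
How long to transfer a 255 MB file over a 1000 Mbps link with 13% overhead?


Effective throughput = 1000 * (1 - 13/100) = 870 Mbps
File size in Mb = 255 * 8 = 2040 Mb
Time = 2040 / 870
Time = 2.3448 seconds


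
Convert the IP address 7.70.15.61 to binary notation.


7 = 00000111
70 = 01000110
15 = 00001111
61 = 00111101
Binary: 00000111.01000110.00001111.00111101


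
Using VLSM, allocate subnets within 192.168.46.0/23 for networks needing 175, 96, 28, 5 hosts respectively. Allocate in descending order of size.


175 hosts -> /24 (254 usable): 192.168.46.0/24
96 hosts -> /25 (126 usable): 192.168.47.0/25
28 hosts -> /27 (30 usable): 192.168.47.128/27
5 hosts -> /29 (6 usable): 192.168.47.160/29
Allocation: 192.168.46.0/24 (175 hosts, 254 usable); 192.168.47.0/25 (96 hosts, 126 usable); 192.168.47.128/27 (28 hosts, 30 usable); 192.168.47.160/29 (5 hosts, 6 usable)


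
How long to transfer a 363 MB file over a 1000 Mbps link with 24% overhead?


Effective throughput = 1000 * (1 - 24/100) = 760 Mbps
File size in Mb = 363 * 8 = 2904 Mb
Time = 2904 / 760
Time = 3.8211 seconds


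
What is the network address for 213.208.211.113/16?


IP:   11010101.11010000.11010011.01110001
Mask: 11111111.11111111.00000000.00000000
AND operation:
Net:  11010101.11010000.00000000.00000000
Network: 213.208.0.0/16


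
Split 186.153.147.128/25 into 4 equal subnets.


New prefix = 25 + 2 = 27
Each subnet has 32 addresses
  186.153.147.128/27
  186.153.147.160/27
  186.153.147.192/27
  186.153.147.224/27
Subnets: 186.153.147.128/27, 186.153.147.160/27, 186.153.147.192/27, 186.153.147.224/27


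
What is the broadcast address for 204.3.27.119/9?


Network: 204.0.0.0/9
Host bits = 23
Set all host bits to 1:
Broadcast: 204.127.255.255


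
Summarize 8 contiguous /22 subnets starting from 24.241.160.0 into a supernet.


Original prefix: /22
Number of subnets: 8 = 2^3
New prefix = 22 - 3 = 19
Supernet: 24.241.160.0/19


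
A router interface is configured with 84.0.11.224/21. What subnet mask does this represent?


/21 means 21 network bits, 11 host bits
Binary: 11111111111111111111100000000000
Mask: 255.255.248.0


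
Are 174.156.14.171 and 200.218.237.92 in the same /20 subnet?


Mask: 255.255.240.0
174.156.14.171 AND mask = 174.156.0.0
200.218.237.92 AND mask = 200.218.224.0
No, different subnets (174.156.0.0 vs 200.218.224.0)


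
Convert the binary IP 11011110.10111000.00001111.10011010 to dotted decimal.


11011110 = 222
10111000 = 184
00001111 = 15
10011010 = 154
IP: 222.184.15.154


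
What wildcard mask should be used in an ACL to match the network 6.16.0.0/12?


Subnet mask: 255.240.0.0
Wildcard = 255.255.255.255 - subnet mask
255 - 255 = 0
255 - 240 = 15
255 - 0 = 255
255 - 0 = 255
Wildcard: 0.15.255.255


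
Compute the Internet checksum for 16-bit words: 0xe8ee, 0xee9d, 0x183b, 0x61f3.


Sum all words (with carry folding):
+ 0xe8ee = 0xe8ee
+ 0xee9d = 0xd78c
+ 0x183b = 0xefc7
+ 0x61f3 = 0x51bb
One's complement: ~0x51bb
Checksum = 0xae44


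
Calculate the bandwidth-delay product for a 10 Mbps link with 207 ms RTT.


BDP = bandwidth * RTT
= 10 Mbps * 207 ms
= 10 * 1e6 * 207 / 1000 bits
= 2070000 bits
= 258750 bytes
= 252.6855 KB
BDP = 2070000 bits (258750 bytes)


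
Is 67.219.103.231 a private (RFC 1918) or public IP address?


RFC 1918 private ranges:
  10.0.0.0/8 (10.0.0.0 - 10.255.255.255)
  172.16.0.0/12 (172.16.0.0 - 172.31.255.255)
  192.168.0.0/16 (192.168.0.0 - 192.168.255.255)
Public (not in any RFC 1918 range)


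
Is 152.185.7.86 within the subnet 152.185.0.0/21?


Subnet network: 152.185.0.0
Test IP AND mask: 152.185.0.0
Yes, 152.185.7.86 is in 152.185.0.0/21


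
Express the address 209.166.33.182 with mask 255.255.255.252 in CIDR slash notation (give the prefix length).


Binary: 11111111.11111111.11111111.11111100
Count leading 1s
Prefix: /30


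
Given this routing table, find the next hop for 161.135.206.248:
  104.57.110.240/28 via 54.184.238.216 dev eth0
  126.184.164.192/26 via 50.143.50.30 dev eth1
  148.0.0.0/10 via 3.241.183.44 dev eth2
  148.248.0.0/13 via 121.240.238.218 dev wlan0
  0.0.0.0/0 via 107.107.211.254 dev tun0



Longest prefix match for 161.135.206.248:
  /28 104.57.110.240: no
  /26 126.184.164.192: no
  /10 148.0.0.0: no
  /13 148.248.0.0: no
  /0 0.0.0.0: MATCH
Selected: next-hop 107.107.211.254 via tun0 (matched /0)


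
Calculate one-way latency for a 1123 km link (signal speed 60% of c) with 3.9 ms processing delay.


Speed = 0.6 * 3e5 km/s = 180000 km/s
Propagation delay = 1123 / 180000 = 0.0062 s = 6.2389 ms
Processing delay = 3.9 ms
Total one-way latency = 10.1389 ms


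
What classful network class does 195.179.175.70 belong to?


First octet: 195
Binary: 11000011
110xxxxx -> Class C (192-223)
Class C, default mask 255.255.255.0 (/24)


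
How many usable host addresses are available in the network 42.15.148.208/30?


Host bits = 32 - 30 = 2
Total addresses = 2^2 = 4
Usable = total - 2 (network and broadcast)
Usable hosts: 2


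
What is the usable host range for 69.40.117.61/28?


Network: 69.40.117.48
Broadcast: 69.40.117.63
First usable = network + 1
Last usable = broadcast - 1
Range: 69.40.117.49 to 69.40.117.62


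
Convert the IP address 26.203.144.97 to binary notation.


26 = 00011010
203 = 11001011
144 = 10010000
97 = 01100001
Binary: 00011010.11001011.10010000.01100001


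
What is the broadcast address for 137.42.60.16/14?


Network: 137.40.0.0/14
Host bits = 18
Set all host bits to 1:
Broadcast: 137.43.255.255


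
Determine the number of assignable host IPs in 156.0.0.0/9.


Host bits = 32 - 9 = 23
Total addresses = 2^23 = 8388608
Usable = total - 2 (network and broadcast)
Usable hosts: 8388606


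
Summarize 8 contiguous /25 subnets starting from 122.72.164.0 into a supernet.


Original prefix: /25
Number of subnets: 8 = 2^3
New prefix = 25 - 3 = 22
Supernet: 122.72.164.0/22


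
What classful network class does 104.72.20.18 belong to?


First octet: 104
Binary: 01101000
0xxxxxxx -> Class A (1-126)
Class A, default mask 255.0.0.0 (/8)


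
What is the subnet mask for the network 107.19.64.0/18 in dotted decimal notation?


/18 means 18 network bits, 14 host bits
Binary: 11111111111111111100000000000000
Mask: 255.255.192.0


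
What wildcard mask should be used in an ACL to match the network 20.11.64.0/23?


Subnet mask: 255.255.254.0
Wildcard = 255.255.255.255 - subnet mask
255 - 255 = 0
255 - 255 = 0
255 - 254 = 1
255 - 0 = 255
Wildcard: 0.0.1.255


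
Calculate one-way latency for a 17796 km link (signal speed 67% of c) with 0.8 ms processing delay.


Speed = 0.67 * 3e5 km/s = 201000 km/s
Propagation delay = 17796 / 201000 = 0.0885 s = 88.5373 ms
Processing delay = 0.8 ms
Total one-way latency = 89.3373 ms


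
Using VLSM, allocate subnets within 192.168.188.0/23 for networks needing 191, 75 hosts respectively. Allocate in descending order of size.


191 hosts -> /24 (254 usable): 192.168.188.0/24
75 hosts -> /25 (126 usable): 192.168.189.0/25
Allocation: 192.168.188.0/24 (191 hosts, 254 usable); 192.168.189.0/25 (75 hosts, 126 usable)


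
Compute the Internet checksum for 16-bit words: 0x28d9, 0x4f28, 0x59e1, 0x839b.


Sum all words (with carry folding):
+ 0x28d9 = 0x28d9
+ 0x4f28 = 0x7801
+ 0x59e1 = 0xd1e2
+ 0x839b = 0x557e
One's complement: ~0x557e
Checksum = 0xaa81


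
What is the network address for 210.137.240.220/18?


IP:   11010010.10001001.11110000.11011100
Mask: 11111111.11111111.11000000.00000000
AND operation:
Net:  11010010.10001001.11000000.00000000
Network: 210.137.192.0/18
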